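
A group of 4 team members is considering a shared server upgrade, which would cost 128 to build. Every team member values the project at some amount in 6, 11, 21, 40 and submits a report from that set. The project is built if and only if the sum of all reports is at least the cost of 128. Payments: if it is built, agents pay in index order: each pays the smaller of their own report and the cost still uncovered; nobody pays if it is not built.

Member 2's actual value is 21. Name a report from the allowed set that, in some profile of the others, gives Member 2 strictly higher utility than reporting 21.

Suppose Member 1 reports 40, Member 3 reports 40 and Member 4 reports 40.
Report 21: project built, pays 21, utility 21 - 21 = 0.
Report 11: project built, pays 11, utility 21 - 11 = 10.
So reporting 11 beats truth here (10 > 0).

11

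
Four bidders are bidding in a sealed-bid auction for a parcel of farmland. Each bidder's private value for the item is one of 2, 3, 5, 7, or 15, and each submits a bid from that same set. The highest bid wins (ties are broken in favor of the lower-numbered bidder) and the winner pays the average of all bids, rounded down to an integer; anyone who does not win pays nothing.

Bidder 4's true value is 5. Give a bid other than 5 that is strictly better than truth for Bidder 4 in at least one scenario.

Suppose Bidder 1 bids 2, Bidder 2 bids 2 and Bidder 3 bids 5.
Bid 5: loses, pays 0, utility 0.
Bid 7: wins, pays 4, utility 5 - 4 = 1.
So bidding 7 beats truth here (1 > 0).

7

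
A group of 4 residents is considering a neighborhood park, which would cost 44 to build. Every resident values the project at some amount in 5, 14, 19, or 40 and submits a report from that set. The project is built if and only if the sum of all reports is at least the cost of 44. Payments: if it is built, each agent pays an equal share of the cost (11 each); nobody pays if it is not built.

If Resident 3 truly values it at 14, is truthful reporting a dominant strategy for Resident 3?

Consider the case where Resident 1 reports 5, Resident 2 reports 5 and Resident 4 reports 5.
Truthful report 14: project not built, utility 0.
Report 40 instead: project built, pays 11, utility 14 - 11 = 3.
Since 3 > 0, reporting 40 is strictly better here, so truthful reporting is not dominant.

No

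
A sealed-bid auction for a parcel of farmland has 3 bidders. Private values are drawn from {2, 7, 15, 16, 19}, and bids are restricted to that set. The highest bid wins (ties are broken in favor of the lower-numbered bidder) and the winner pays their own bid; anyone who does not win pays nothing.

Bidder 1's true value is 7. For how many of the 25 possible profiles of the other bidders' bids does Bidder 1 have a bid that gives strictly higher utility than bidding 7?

Others bid (2, 2): truth gives 0; bid 2 gives 5 > 0. Violating.
Others bid (2, 7): truth gives 0; no alternative beats it.
Others bid (2, 15): truth gives 0; no alternative beats it.
(Checking all 25 profiles: 1 has a profitable deviation, 24 do not.)

1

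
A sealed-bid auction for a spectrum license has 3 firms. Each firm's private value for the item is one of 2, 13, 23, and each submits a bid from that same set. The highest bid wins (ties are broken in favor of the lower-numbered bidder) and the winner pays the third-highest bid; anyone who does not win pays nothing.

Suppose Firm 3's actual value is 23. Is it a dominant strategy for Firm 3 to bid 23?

Check each profile of the others' bids and compare truth against every alternative bid.
Others bid (2, 13): truth gives 21, best alternative gives 0.
Others bid (13, 2): truth gives 21, best alternative gives 0.
Others bid (13, 13): truth gives 10, best alternative gives 0.
Others bid (2, 2): truth gives 21, best alternative gives 21.
Others bid (2, 23): truth gives 0, best alternative gives 0.
Others bid (13, 23): truth gives 0, best alternative gives 0.
(Remaining 3 profiles checked similarly; truth is weakly best in each.)
In every case the truthful bid is at least as good as any alternative, so it is a dominant strategy.

Yes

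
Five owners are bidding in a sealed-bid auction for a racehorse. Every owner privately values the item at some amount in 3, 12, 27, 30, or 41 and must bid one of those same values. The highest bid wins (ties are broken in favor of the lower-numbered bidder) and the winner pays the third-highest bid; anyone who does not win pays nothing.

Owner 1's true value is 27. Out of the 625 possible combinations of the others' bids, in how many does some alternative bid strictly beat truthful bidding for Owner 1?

64

Others bid (3, 3, 3, 30): truth gives 0; bid 30 gives 24 > 0. Violating.
Others bid (3, 3, 3, 41): truth gives 0; bid 41 gives 24 > 0. Violating.
Others bid (3, 3, 12, 30): truth gives 0; bid 30 gives 15 > 0. Violating.
Others bid (3, 3, 12, 41): truth gives 0; bid 41 gives 15 > 0. Violating.
Others bid (3, 3, 3, 3): truth gives 24; no alternative beats it.
Others bid (3, 3, 3, 12): truth gives 24; no alternative beats it.
(Checking all 625 profiles: 64 have a profitable deviation, 561 do not.)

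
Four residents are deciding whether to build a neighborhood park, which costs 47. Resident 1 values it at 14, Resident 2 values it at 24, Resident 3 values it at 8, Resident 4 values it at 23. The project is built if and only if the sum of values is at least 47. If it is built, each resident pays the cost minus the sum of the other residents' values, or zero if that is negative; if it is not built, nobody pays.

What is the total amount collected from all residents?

Total value 69 ≥ cost 47, so it is built.
Resident 1: others sum to 55; max(0, 47 - 55) = 0.
Resident 2: others sum to 45; max(0, 47 - 45) = 2.
Resident 3: others sum to 61; max(0, 47 - 61) = 0.
Resident 4: others sum to 46; max(0, 47 - 46) = 1.
Total collected = 0 + 2 + 0 + 1 = 3.

3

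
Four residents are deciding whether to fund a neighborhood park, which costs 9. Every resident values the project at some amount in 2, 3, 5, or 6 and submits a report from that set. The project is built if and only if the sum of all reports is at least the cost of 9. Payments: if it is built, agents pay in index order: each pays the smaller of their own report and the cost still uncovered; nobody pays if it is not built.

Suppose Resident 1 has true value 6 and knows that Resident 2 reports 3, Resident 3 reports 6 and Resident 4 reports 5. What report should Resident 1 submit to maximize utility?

2

Report 2: project built, pays 2, utility 6 - 2 = 4.
Report 3: project built, pays 3, utility 6 - 3 = 3.
Report 5: project built, pays 5, utility 6 - 5 = 1.
Report 6: project built, pays 6, utility 6 - 6 = 0.
The best choice is 2 with utility 4.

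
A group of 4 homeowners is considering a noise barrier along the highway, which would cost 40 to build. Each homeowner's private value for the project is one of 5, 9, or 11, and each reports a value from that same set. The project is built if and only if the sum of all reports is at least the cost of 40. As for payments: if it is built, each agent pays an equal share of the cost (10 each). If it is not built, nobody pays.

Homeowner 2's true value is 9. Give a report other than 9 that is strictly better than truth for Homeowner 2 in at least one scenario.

5

Suppose Homeowner 1 reports 9, Homeowner 3 reports 11 and Homeowner 4 reports 11.
Report 9: project built, pays 10, utility 9 - 10 = -1.
Report 5: project not built, utility 0.
So reporting 5 beats truth here (0 > -1).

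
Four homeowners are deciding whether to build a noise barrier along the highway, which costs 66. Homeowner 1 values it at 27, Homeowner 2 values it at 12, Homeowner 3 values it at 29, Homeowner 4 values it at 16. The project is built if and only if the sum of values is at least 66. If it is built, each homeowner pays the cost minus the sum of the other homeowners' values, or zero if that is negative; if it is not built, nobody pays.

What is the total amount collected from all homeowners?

Total value 84 ≥ cost 66, so it is built.
Homeowner 1: others sum to 57; max(0, 66 - 57) = 9.
Homeowner 2: others sum to 72; max(0, 66 - 72) = 0.
Homeowner 3: others sum to 55; max(0, 66 - 55) = 11.
Homeowner 4: others sum to 68; max(0, 66 - 68) = 0.
Total collected = 9 + 0 + 11 + 0 = 20.

20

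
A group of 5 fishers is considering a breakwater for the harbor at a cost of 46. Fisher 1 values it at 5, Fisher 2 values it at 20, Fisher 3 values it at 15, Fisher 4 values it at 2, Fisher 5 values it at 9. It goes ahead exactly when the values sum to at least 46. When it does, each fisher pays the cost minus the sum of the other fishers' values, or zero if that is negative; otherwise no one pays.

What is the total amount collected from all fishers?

Total value 51 ≥ cost 46, so it is built.
Fisher 1: others sum to 46; max(0, 46 - 46) = 0.
Fisher 2: others sum to 31; max(0, 46 - 31) = 15.
Fisher 3: others sum to 36; max(0, 46 - 36) = 10.
Fisher 4: others sum to 49; max(0, 46 - 49) = 0.
Fisher 5: others sum to 42; max(0, 46 - 42) = 4.
Total collected = 0 + 15 + 10 + 0 + 4 = 29.

29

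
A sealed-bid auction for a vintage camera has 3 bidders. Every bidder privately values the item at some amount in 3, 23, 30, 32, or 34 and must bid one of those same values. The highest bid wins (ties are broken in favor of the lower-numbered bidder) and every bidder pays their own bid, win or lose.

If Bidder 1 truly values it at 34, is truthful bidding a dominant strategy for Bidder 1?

Consider the case where Bidder 2 bids 3 and Bidder 3 bids 3.
Truthful bid 34: wins, pays 34, utility 34 - 34 = 0.
Bid 3 instead: wins, pays 3, utility 34 - 3 = 31.
Since 31 > 0, bidding 3 is strictly better here, so truthful bidding is not dominant.

No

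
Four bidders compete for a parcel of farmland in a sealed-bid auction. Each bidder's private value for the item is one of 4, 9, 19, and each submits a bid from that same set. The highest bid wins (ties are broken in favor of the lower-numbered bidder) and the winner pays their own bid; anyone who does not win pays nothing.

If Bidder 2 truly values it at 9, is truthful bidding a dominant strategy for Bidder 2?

Check each profile of the others' bids and compare truth against every alternative bid.
Others bid (4, 4, 4): truth gives 0, best alternative gives 0.
Others bid (4, 4, 9): truth gives 0, best alternative gives 0.
Others bid (4, 4, 19): truth gives 0, best alternative gives 0.
Others bid (4, 9, 4): truth gives 0, best alternative gives 0.
Others bid (4, 9, 9): truth gives 0, best alternative gives 0.
Others bid (4, 9, 19): truth gives 0, best alternative gives 0.
(Remaining 21 profiles checked similarly; truth is weakly best in each.)
In every case the truthful bid is at least as good as any alternative, so it is a dominant strategy.

Yes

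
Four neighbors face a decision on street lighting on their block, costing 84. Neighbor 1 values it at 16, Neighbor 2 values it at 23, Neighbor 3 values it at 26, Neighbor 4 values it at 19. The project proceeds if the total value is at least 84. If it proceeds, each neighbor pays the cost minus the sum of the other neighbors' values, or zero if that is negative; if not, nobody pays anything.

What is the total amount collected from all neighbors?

84

Total value 84 ≥ cost 84, so it is built.
Neighbor 1: others sum to 68; max(0, 84 - 68) = 16.
Neighbor 2: others sum to 61; max(0, 84 - 61) = 23.
Neighbor 3: others sum to 58; max(0, 84 - 58) = 26.
Neighbor 4: others sum to 65; max(0, 84 - 65) = 19.
Total collected = 16 + 23 + 26 + 19 = 84.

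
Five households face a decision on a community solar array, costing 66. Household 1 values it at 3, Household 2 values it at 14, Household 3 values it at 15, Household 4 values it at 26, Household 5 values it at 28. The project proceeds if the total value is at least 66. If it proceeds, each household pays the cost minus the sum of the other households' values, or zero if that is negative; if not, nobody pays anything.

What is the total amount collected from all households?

14

Total value 86 ≥ cost 66, so it is built.
Household 1: others sum to 83; max(0, 66 - 83) = 0.
Household 2: others sum to 72; max(0, 66 - 72) = 0.
Household 3: others sum to 71; max(0, 66 - 71) = 0.
Household 4: others sum to 60; max(0, 66 - 60) = 6.
Household 5: others sum to 58; max(0, 66 - 58) = 8.
Total collected = 0 + 0 + 0 + 6 + 8 = 14.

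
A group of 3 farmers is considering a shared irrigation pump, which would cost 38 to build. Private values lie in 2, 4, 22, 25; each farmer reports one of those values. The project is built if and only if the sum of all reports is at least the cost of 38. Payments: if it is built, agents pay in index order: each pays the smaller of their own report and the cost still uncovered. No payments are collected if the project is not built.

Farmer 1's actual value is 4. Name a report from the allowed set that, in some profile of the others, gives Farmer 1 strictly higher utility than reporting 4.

Suppose Farmer 2 reports 22 and Farmer 3 reports 22.
Report 4: project built, pays 4, utility 4 - 4 = 0.
Report 2: project built, pays 2, utility 4 - 2 = 2.
So reporting 2 beats truth here (2 > 0).

2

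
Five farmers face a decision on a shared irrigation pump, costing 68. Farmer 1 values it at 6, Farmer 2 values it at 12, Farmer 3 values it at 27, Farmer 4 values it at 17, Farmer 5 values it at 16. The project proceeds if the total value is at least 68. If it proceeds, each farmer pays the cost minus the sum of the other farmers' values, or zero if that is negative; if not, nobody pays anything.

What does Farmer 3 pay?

Total value 78 ≥ cost 68, so the project is built.
The other farmers' values sum to 51.
Cost minus that sum is 68 - 51 = 17.

17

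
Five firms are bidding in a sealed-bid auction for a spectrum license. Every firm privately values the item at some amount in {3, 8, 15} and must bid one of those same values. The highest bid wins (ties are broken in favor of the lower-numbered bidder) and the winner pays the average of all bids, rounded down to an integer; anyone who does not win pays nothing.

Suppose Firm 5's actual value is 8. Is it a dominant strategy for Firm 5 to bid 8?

Consider the case where Firm 1 bids 3, Firm 2 bids 3, Firm 3 bids 3 and Firm 4 bids 8.
Truthful bid 8: loses, pays 0, utility 0.
Bid 15 instead: wins, pays 6, utility 8 - 6 = 2.
Since 2 > 0, bidding 15 is strictly better here, so truthful bidding is not dominant.

No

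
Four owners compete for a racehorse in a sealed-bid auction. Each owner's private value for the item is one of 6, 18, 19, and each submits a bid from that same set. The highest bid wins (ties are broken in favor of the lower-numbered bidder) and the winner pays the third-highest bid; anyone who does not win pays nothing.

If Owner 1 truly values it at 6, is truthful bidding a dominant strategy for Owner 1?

Check each profile of the others' bids and compare truth against every alternative bid.
Others bid (6, 18, 18): truth gives 0, best alternative gives -12.
Others bid (18, 6, 18): truth gives 0, best alternative gives -12.
Others bid (18, 18, 6): truth gives 0, best alternative gives -12.
Others bid (18, 18, 18): truth gives 0, best alternative gives -12.
Others bid (6, 6, 6): truth gives 0, best alternative gives 0.
Others bid (6, 6, 18): truth gives 0, best alternative gives 0.
(Remaining 21 profiles checked similarly; truth is weakly best in each.)
In every case the truthful bid is at least as good as any alternative, so it is a dominant strategy.

Yes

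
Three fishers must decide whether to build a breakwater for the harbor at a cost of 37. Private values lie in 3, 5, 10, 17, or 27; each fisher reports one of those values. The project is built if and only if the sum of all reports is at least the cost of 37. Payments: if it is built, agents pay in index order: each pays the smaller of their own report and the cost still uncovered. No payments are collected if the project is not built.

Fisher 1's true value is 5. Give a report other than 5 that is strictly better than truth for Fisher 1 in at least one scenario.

3

Suppose Fisher 2 reports 10 and Fisher 3 reports 27.
Report 5: project built, pays 5, utility 5 - 5 = 0.
Report 3: project built, pays 3, utility 5 - 3 = 2.
So reporting 3 beats truth here (2 > 0).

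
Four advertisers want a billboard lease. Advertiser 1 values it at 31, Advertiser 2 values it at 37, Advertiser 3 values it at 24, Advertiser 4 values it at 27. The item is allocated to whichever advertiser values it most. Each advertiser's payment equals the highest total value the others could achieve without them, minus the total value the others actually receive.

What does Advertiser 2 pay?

31

Advertiser 2 has the highest value and receives the item.
Without Advertiser 2, the item would go to the next-highest value, 31, so the others could achieve 31.
With Advertiser 2 present and winning, the others receive nothing, so their total is 0.
Payment = 31 - 0 = 31.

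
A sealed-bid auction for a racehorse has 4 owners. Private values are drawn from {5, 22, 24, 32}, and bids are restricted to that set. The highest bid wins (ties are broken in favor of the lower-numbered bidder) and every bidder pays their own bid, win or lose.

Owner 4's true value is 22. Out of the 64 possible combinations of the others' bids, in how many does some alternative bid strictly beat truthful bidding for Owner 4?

Others bid (5, 5, 22): truth gives -22; bid 24 gives -2 > -22. Violating.
Others bid (5, 5, 24): truth gives -22; bid 5 gives -5 > -22. Violating.
Others bid (5, 5, 32): truth gives -22; bid 5 gives -5 > -22. Violating.
Others bid (5, 22, 5): truth gives -22; bid 24 gives -2 > -22. Violating.
Others bid (5, 5, 5): truth gives 0; no alternative beats it.
(Checking all 64 profiles: 63 have a profitable deviation, 1 does not.)

63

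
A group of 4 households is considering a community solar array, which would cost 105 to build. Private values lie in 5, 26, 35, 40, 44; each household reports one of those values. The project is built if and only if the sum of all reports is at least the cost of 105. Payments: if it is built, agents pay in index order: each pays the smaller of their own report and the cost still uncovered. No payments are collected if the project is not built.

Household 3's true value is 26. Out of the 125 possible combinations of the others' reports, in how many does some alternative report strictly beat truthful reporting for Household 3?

Others report (26, 35, 40): truth gives 0; report 5 gives 21 > 0. Violating.
Others report (26, 35, 44): truth gives 0; report 5 gives 21 > 0. Violating.
Others report (26, 40, 35): truth gives 0; report 5 gives 21 > 0. Violating.
Others report (26, 40, 40): truth gives 0; report 5 gives 21 > 0. Violating.
Others report (5, 5, 5): truth gives 0; no alternative beats it.
Others report (5, 5, 26): truth gives 0; no alternative beats it.
(Checking all 125 profiles: 51 have a profitable deviation, 74 do not.)

51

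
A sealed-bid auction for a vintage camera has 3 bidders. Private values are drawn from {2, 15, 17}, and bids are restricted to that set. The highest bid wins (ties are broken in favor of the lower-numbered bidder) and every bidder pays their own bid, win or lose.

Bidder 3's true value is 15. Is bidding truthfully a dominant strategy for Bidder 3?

No

Consider the case where Bidder 1 bids 2 and Bidder 2 bids 15.
Truthful bid 15: loses but pays 15, utility -15.
Bid 2 instead: loses but pays 2, utility -2.
Since -2 > -15, bidding 2 is strictly better here, so truthful bidding is not dominant.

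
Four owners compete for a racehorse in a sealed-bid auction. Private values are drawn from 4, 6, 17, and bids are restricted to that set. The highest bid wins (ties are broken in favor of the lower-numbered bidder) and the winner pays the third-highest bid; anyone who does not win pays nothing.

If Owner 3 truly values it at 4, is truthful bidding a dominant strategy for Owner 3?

Check each profile of the others' bids and compare truth against every alternative bid.
Others bid (4, 4, 4): truth gives 0, best alternative gives 0.
Others bid (4, 4, 6): truth gives 0, best alternative gives 0.
Others bid (4, 4, 17): truth gives 0, best alternative gives 0.
Others bid (4, 6, 4): truth gives 0, best alternative gives 0.
Others bid (4, 6, 6): truth gives 0, best alternative gives 0.
Others bid (4, 6, 17): truth gives 0, best alternative gives 0.
(Remaining 21 profiles checked similarly; truth is weakly best in each.)
In every case the truthful bid is at least as good as any alternative, so it is a dominant strategy.

Yes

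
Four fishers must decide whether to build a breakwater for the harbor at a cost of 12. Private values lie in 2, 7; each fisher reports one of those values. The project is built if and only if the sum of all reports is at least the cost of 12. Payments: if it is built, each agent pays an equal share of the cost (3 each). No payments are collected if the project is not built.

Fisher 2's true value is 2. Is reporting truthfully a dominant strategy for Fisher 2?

Check each profile of the others' reports and compare truth against every alternative report.
Others report (2, 2, 2): truth gives 0, best alternative gives -1.
Others report (2, 2, 7): truth gives -1, best alternative gives -1.
Others report (2, 7, 2): truth gives -1, best alternative gives -1.
Others report (2, 7, 7): truth gives -1, best alternative gives -1.
Others report (7, 2, 2): truth gives -1, best alternative gives -1.
Others report (7, 2, 7): truth gives -1, best alternative gives -1.
(Remaining 2 profiles checked similarly; truth is weakly best in each.)
In every case the truthful report is at least as good as any alternative, so it is a dominant strategy.

Yes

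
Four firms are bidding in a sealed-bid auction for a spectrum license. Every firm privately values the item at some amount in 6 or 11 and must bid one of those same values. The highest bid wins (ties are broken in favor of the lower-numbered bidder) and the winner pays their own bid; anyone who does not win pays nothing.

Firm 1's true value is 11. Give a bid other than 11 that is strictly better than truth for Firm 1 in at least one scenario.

6

Suppose Firm 2 bids 6, Firm 3 bids 6 and Firm 4 bids 6.
Bid 11: wins, pays 11, utility 11 - 11 = 0.
Bid 6: wins, pays 6, utility 11 - 6 = 5.
So bidding 6 beats truth here (5 > 0).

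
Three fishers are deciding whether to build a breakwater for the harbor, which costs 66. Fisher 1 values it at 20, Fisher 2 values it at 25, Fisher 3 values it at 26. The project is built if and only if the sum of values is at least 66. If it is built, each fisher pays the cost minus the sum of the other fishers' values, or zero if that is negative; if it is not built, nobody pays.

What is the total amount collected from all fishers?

Total value 71 ≥ cost 66, so it is built.
Fisher 1: others sum to 51; max(0, 66 - 51) = 15.
Fisher 2: others sum to 46; max(0, 66 - 46) = 20.
Fisher 3: others sum to 45; max(0, 66 - 45) = 21.
Total collected = 15 + 20 + 21 = 56.

56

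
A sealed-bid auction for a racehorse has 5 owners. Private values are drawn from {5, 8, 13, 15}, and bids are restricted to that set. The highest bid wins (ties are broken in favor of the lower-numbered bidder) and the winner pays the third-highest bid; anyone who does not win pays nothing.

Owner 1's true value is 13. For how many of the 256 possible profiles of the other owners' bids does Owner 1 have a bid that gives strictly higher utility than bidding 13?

Others bid (5, 5, 5, 15): truth gives 0; bid 15 gives 8 > 0. Violating.
Others bid (5, 5, 8, 15): truth gives 0; bid 15 gives 5 > 0. Violating.
Others bid (5, 5, 15, 5): truth gives 0; bid 15 gives 8 > 0. Violating.
Others bid (5, 5, 15, 8): truth gives 0; bid 15 gives 5 > 0. Violating.
Others bid (5, 5, 5, 5): truth gives 8; no alternative beats it.
Others bid (5, 5, 5, 8): truth gives 8; no alternative beats it.
(Checking all 256 profiles: 32 have a profitable deviation, 224 do not.)

32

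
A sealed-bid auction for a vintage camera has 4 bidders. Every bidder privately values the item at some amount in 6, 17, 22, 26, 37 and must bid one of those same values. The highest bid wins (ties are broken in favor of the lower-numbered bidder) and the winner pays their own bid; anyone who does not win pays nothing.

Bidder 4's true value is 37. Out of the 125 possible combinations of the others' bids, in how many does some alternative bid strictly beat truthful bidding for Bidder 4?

Others bid (6, 6, 6): truth gives 0; bid 17 gives 20 > 0. Violating.
Others bid (6, 6, 17): truth gives 0; bid 22 gives 15 > 0. Violating.
Others bid (6, 6, 22): truth gives 0; bid 26 gives 11 > 0. Violating.
Others bid (6, 17, 6): truth gives 0; bid 22 gives 15 > 0. Violating.
Others bid (6, 6, 26): truth gives 0; no alternative beats it.
Others bid (6, 6, 37): truth gives 0; no alternative beats it.
(Checking all 125 profiles: 27 have a profitable deviation, 98 do not.)

27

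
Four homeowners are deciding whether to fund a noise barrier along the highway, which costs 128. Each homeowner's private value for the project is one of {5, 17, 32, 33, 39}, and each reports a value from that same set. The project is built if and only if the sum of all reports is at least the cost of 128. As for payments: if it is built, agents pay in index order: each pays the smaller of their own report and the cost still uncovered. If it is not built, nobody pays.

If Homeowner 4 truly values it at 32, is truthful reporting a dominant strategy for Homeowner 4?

Yes

Check each profile of the others' reports and compare truth against every alternative report.
Others report (39, 39, 39): truth gives 21, best alternative gives 21.
Others report (33, 39, 39): truth gives 15, best alternative gives 15.
Others report (39, 33, 39): truth gives 15, best alternative gives 15.
Others report (39, 39, 33): truth gives 15, best alternative gives 15.
Others report (32, 39, 39): truth gives 14, best alternative gives 14.
Others report (39, 32, 39): truth gives 14, best alternative gives 14.
(Remaining 119 profiles checked similarly; truth is weakly best in each.)
In every case the truthful report is at least as good as any alternative, so it is a dominant strategy.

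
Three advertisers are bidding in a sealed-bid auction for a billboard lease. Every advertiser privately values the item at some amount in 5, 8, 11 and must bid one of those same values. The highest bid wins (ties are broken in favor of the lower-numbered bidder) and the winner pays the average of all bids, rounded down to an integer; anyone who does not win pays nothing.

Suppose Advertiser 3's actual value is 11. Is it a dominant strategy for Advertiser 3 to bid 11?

No

Consider the case where Advertiser 1 bids 5 and Advertiser 2 bids 5.
Truthful bid 11: wins, pays 7, utility 11 - 7 = 4.
Bid 8 instead: wins, pays 6, utility 11 - 6 = 5.
Since 5 > 4, bidding 8 is strictly better here, so truthful bidding is not dominant.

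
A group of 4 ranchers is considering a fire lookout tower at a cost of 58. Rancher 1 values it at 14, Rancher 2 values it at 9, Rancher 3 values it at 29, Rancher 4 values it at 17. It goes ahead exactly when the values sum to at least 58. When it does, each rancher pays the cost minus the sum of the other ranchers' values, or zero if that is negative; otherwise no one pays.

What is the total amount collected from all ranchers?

Total value 69 ≥ cost 58, so it is built.
Rancher 1: others sum to 55; max(0, 58 - 55) = 3.
Rancher 2: others sum to 60; max(0, 58 - 60) = 0.
Rancher 3: others sum to 40; max(0, 58 - 40) = 18.
Rancher 4: others sum to 52; max(0, 58 - 52) = 6.
Total collected = 3 + 0 + 18 + 6 = 27.

27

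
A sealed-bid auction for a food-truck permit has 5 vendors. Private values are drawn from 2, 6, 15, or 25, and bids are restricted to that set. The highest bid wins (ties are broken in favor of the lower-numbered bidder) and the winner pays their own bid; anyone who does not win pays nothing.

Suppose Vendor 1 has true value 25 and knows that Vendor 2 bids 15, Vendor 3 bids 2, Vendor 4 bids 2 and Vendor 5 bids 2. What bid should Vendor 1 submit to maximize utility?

Bid 2: loses, pays 0, utility 0.
Bid 6: loses, pays 0, utility 0.
Bid 15: wins, pays 15, utility 25 - 15 = 10.
Bid 25: wins, pays 25, utility 25 - 25 = 0.
The best choice is 15 with utility 10.

15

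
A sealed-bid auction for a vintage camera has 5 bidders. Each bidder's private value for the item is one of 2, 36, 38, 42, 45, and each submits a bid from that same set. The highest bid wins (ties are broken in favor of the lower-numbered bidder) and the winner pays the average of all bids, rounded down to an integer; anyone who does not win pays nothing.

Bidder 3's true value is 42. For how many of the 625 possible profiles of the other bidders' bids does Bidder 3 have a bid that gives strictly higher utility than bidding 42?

Others bid (2, 2, 2, 2): truth gives 32; bid 36 gives 34 > 32. Violating.
Others bid (2, 2, 2, 36): truth gives 26; bid 36 gives 27 > 26. Violating.
Others bid (2, 2, 2, 38): truth gives 25; bid 38 gives 26 > 25. Violating.
Others bid (2, 2, 2, 45): truth gives 0; bid 45 gives 23 > 0. Violating.
Others bid (2, 2, 2, 42): truth gives 24; no alternative beats it.
Others bid (2, 2, 36, 42): truth gives 18; no alternative beats it.
(Checking all 625 profiles: 263 have a profitable deviation, 362 do not.)

263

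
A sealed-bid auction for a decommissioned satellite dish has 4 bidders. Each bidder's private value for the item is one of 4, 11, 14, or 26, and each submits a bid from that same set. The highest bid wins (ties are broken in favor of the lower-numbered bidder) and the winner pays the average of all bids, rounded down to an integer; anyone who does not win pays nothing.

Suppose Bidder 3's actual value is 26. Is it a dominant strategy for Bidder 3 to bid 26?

Consider the case where Bidder 1 bids 4, Bidder 2 bids 4 and Bidder 4 bids 4.
Truthful bid 26: wins, pays 9, utility 26 - 9 = 17.
Bid 11 instead: wins, pays 5, utility 26 - 5 = 21.
Since 21 > 17, bidding 11 is strictly better here, so truthful bidding is not dominant.

No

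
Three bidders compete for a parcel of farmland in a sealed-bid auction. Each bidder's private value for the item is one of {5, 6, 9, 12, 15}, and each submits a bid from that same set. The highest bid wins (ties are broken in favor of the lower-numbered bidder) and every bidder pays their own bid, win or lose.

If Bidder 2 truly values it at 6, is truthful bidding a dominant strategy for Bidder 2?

Consider the case where Bidder 1 bids 5 and Bidder 3 bids 9.
Truthful bid 6: loses but pays 6, utility -6.
Bid 5 instead: loses but pays 5, utility -5.
Since -5 > -6, bidding 5 is strictly better here, so truthful bidding is not dominant.

No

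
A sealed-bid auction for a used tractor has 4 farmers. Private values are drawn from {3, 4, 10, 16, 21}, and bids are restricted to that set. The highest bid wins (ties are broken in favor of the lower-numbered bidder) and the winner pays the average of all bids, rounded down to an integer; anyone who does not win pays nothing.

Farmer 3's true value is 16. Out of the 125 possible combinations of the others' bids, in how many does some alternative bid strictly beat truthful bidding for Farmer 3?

Others bid (3, 3, 3): truth gives 10; bid 4 gives 13 > 10. Violating.
Others bid (3, 3, 4): truth gives 10; bid 4 gives 13 > 10. Violating.
Others bid (3, 3, 10): truth gives 8; bid 10 gives 10 > 8. Violating.
Others bid (3, 3, 21): truth gives 0; bid 21 gives 4 > 0. Violating.
Others bid (3, 3, 16): truth gives 7; no alternative beats it.
Others bid (3, 4, 16): truth gives 7; no alternative beats it.
(Checking all 125 profiles: 52 have a profitable deviation, 73 do not.)

52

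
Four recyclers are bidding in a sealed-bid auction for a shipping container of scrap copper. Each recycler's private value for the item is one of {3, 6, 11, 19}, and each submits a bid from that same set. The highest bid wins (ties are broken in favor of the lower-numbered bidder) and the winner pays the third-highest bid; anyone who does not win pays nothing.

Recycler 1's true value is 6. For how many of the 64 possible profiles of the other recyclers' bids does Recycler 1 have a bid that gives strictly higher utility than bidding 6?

Others bid (3, 3, 11): truth gives 0; bid 11 gives 3 > 0. Violating.
Others bid (3, 3, 19): truth gives 0; bid 19 gives 3 > 0. Violating.
Others bid (3, 11, 3): truth gives 0; bid 11 gives 3 > 0. Violating.
Others bid (3, 19, 3): truth gives 0; bid 19 gives 3 > 0. Violating.
Others bid (3, 3, 3): truth gives 3; no alternative beats it.
Others bid (3, 3, 6): truth gives 3; no alternative beats it.
(Checking all 64 profiles: 6 have a profitable deviation, 58 do not.)

6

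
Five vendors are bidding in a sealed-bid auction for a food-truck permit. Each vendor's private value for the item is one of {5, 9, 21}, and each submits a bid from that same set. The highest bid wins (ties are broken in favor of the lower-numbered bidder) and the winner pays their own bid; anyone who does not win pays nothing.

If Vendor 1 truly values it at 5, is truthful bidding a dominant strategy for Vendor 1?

Check each profile of the others' bids and compare truth against every alternative bid.
Others bid (5, 5, 5, 5): truth gives 0, best alternative gives -4.
Others bid (5, 5, 5, 9): truth gives 0, best alternative gives -4.
Others bid (5, 5, 9, 5): truth gives 0, best alternative gives -4.
Others bid (5, 5, 9, 9): truth gives 0, best alternative gives -4.
Others bid (5, 9, 5, 5): truth gives 0, best alternative gives -4.
Others bid (5, 9, 5, 9): truth gives 0, best alternative gives -4.
(Remaining 75 profiles checked similarly; truth is weakly best in each.)
In every case the truthful bid is at least as good as any alternative, so it is a dominant strategy.

Yes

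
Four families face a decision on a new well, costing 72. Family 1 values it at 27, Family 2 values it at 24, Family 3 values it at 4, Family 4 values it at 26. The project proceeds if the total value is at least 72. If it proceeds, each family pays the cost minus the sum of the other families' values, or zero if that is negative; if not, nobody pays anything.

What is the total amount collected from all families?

50

Total value 81 ≥ cost 72, so it is built.
Family 1: others sum to 54; max(0, 72 - 54) = 18.
Family 2: others sum to 57; max(0, 72 - 57) = 15.
Family 3: others sum to 77; max(0, 72 - 77) = 0.
Family 4: others sum to 55; max(0, 72 - 55) = 17.
Total collected = 18 + 15 + 0 + 17 = 50.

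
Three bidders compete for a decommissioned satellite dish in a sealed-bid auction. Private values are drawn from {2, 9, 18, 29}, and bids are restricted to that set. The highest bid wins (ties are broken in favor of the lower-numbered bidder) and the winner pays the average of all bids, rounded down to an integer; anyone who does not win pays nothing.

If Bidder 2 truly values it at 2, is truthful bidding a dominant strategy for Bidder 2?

Check each profile of the others' bids and compare truth against every alternative bid.
Others bid (2, 9): truth gives 0, best alternative gives -4.
Others bid (2, 2): truth gives 0, best alternative gives -2.
Others bid (2, 18): truth gives 0, best alternative gives 0.
Others bid (2, 29): truth gives 0, best alternative gives 0.
Others bid (9, 2): truth gives 0, best alternative gives 0.
Others bid (9, 9): truth gives 0, best alternative gives 0.
(Remaining 10 profiles checked similarly; truth is weakly best in each.)
In every case the truthful bid is at least as good as any alternative, so it is a dominant strategy.

Yes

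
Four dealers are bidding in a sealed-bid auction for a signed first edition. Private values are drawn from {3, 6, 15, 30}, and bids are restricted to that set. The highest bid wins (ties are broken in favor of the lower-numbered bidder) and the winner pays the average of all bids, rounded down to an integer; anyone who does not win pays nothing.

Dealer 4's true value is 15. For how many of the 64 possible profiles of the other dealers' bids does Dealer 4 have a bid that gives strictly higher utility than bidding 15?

13

Others bid (3, 3, 3): truth gives 9; bid 6 gives 12 > 9. Violating.
Others bid (3, 3, 15): truth gives 0; bid 30 gives 3 > 0. Violating.
Others bid (3, 6, 15): truth gives 0; bid 30 gives 2 > 0. Violating.
Others bid (3, 15, 3): truth gives 0; bid 30 gives 3 > 0. Violating.
Others bid (3, 3, 6): truth gives 9; no alternative beats it.
Others bid (3, 3, 30): truth gives 0; no alternative beats it.
(Checking all 64 profiles: 13 have a profitable deviation, 51 do not.)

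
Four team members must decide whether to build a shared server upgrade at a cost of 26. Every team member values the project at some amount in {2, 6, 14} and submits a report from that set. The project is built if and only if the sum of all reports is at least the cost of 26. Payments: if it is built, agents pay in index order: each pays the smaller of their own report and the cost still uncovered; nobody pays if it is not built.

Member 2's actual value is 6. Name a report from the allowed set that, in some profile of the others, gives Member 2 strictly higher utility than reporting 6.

Suppose Member 1 reports 2, Member 3 reports 14 and Member 4 reports 14.
Report 6: project built, pays 6, utility 6 - 6 = 0.
Report 2: project built, pays 2, utility 6 - 2 = 4.
So reporting 2 beats truth here (4 > 0).

2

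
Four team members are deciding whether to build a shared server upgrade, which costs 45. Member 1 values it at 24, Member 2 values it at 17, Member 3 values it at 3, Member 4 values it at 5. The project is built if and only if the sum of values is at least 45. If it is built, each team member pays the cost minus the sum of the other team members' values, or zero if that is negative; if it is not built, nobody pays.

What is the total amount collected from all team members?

34

Total value 49 ≥ cost 45, so it is built.
Member 1: others sum to 25; max(0, 45 - 25) = 20.
Member 2: others sum to 32; max(0, 45 - 32) = 13.
Member 3: others sum to 46; max(0, 45 - 46) = 0.
Member 4: others sum to 44; max(0, 45 - 44) = 1.
Total collected = 20 + 13 + 0 + 1 = 34.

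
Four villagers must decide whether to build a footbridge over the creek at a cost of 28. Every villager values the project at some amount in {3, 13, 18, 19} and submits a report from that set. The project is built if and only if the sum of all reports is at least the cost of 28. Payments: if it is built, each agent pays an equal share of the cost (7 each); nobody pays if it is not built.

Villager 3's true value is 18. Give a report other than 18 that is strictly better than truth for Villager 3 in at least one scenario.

19

Suppose Villager 1 reports 3, Villager 2 reports 3 and Villager 4 reports 3.
Report 18: project not built, utility 0.
Report 19: project built, pays 7, utility 18 - 7 = 11.
So reporting 19 beats truth here (11 > 0).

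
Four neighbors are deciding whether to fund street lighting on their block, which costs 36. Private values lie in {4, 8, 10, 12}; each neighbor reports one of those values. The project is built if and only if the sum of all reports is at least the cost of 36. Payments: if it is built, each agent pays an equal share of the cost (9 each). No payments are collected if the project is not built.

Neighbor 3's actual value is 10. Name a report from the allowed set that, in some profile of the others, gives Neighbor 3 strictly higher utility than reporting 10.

12

Suppose Neighbor 1 reports 4, Neighbor 2 reports 8 and Neighbor 4 reports 12.
Report 10: project not built, utility 0.
Report 12: project built, pays 9, utility 10 - 9 = 1.
So reporting 12 beats truth here (1 > 0).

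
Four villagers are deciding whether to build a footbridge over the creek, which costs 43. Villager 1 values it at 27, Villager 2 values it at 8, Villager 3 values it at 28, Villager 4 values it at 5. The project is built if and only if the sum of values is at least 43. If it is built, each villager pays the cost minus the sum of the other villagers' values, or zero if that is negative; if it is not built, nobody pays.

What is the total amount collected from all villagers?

Total value 68 ≥ cost 43, so it is built.
Villager 1: others sum to 41; max(0, 43 - 41) = 2.
Villager 2: others sum to 60; max(0, 43 - 60) = 0.
Villager 3: others sum to 40; max(0, 43 - 40) = 3.
Villager 4: others sum to 63; max(0, 43 - 63) = 0.
Total collected = 2 + 0 + 3 + 0 = 5.

5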